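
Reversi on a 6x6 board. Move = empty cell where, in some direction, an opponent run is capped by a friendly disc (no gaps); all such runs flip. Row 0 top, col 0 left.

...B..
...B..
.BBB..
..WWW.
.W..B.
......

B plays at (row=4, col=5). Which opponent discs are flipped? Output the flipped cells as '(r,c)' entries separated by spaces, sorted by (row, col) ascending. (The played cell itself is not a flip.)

Answer: (3,4)

Derivation:
Dir NW: opp run (3,4) capped by B -> flip
Dir N: first cell '.' (not opp) -> no flip
Dir NE: edge -> no flip
Dir W: first cell 'B' (not opp) -> no flip
Dir E: edge -> no flip
Dir SW: first cell '.' (not opp) -> no flip
Dir S: first cell '.' (not opp) -> no flip
Dir SE: edge -> no flip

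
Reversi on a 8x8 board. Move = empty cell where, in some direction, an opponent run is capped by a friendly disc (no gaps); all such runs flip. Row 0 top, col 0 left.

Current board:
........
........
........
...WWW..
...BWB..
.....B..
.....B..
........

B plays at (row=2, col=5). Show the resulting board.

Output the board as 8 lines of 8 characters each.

Place B at (2,5); scan 8 dirs for brackets.
Dir NW: first cell '.' (not opp) -> no flip
Dir N: first cell '.' (not opp) -> no flip
Dir NE: first cell '.' (not opp) -> no flip
Dir W: first cell '.' (not opp) -> no flip
Dir E: first cell '.' (not opp) -> no flip
Dir SW: opp run (3,4) capped by B -> flip
Dir S: opp run (3,5) capped by B -> flip
Dir SE: first cell '.' (not opp) -> no flip
All flips: (3,4) (3,5)

Answer: ........
........
.....B..
...WBB..
...BWB..
.....B..
.....B..
........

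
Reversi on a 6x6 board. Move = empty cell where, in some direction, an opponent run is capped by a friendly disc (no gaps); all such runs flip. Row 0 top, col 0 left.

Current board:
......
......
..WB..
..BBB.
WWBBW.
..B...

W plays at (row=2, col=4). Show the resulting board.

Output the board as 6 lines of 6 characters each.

Place W at (2,4); scan 8 dirs for brackets.
Dir NW: first cell '.' (not opp) -> no flip
Dir N: first cell '.' (not opp) -> no flip
Dir NE: first cell '.' (not opp) -> no flip
Dir W: opp run (2,3) capped by W -> flip
Dir E: first cell '.' (not opp) -> no flip
Dir SW: opp run (3,3) (4,2), next='.' -> no flip
Dir S: opp run (3,4) capped by W -> flip
Dir SE: first cell '.' (not opp) -> no flip
All flips: (2,3) (3,4)

Answer: ......
......
..WWW.
..BBW.
WWBBW.
..B...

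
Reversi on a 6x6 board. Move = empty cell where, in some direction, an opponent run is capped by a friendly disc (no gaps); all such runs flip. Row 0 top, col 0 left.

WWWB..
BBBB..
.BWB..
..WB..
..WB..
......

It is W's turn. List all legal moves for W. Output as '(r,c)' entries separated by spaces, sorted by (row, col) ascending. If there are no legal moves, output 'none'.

Answer: (0,4) (1,4) (2,0) (2,4) (3,1) (3,4) (4,4) (5,4)

Derivation:
(0,4): flips 2 -> legal
(1,4): flips 1 -> legal
(2,0): flips 3 -> legal
(2,4): flips 3 -> legal
(3,0): no bracket -> illegal
(3,1): flips 2 -> legal
(3,4): flips 3 -> legal
(4,4): flips 2 -> legal
(5,2): no bracket -> illegal
(5,3): no bracket -> illegal
(5,4): flips 1 -> legal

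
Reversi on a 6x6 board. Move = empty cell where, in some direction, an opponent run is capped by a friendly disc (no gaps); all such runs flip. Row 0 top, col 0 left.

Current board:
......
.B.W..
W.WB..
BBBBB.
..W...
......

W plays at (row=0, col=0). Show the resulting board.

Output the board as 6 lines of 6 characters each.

Answer: W.....
.W.W..
W.WB..
BBBBB.
..W...
......

Derivation:
Place W at (0,0); scan 8 dirs for brackets.
Dir NW: edge -> no flip
Dir N: edge -> no flip
Dir NE: edge -> no flip
Dir W: edge -> no flip
Dir E: first cell '.' (not opp) -> no flip
Dir SW: edge -> no flip
Dir S: first cell '.' (not opp) -> no flip
Dir SE: opp run (1,1) capped by W -> flip
All flips: (1,1)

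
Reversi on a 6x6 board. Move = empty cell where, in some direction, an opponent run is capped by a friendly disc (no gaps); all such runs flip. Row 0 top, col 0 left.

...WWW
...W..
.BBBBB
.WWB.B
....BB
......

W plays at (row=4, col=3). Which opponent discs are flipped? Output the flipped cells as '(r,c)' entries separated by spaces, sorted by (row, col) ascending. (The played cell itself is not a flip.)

Answer: (2,3) (3,3)

Derivation:
Dir NW: first cell 'W' (not opp) -> no flip
Dir N: opp run (3,3) (2,3) capped by W -> flip
Dir NE: first cell '.' (not opp) -> no flip
Dir W: first cell '.' (not opp) -> no flip
Dir E: opp run (4,4) (4,5), next=edge -> no flip
Dir SW: first cell '.' (not opp) -> no flip
Dir S: first cell '.' (not opp) -> no flip
Dir SE: first cell '.' (not opp) -> no flip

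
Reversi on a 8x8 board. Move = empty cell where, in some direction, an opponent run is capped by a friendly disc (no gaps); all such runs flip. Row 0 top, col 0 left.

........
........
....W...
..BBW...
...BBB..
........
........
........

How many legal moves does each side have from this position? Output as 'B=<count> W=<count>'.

Answer: B=5 W=5

Derivation:
-- B to move --
(1,3): no bracket -> illegal
(1,4): flips 2 -> legal
(1,5): flips 1 -> legal
(2,3): flips 1 -> legal
(2,5): flips 1 -> legal
(3,5): flips 1 -> legal
B mobility = 5
-- W to move --
(2,1): no bracket -> illegal
(2,2): no bracket -> illegal
(2,3): no bracket -> illegal
(3,1): flips 2 -> legal
(3,5): no bracket -> illegal
(3,6): no bracket -> illegal
(4,1): no bracket -> illegal
(4,2): flips 1 -> legal
(4,6): no bracket -> illegal
(5,2): flips 1 -> legal
(5,3): no bracket -> illegal
(5,4): flips 1 -> legal
(5,5): no bracket -> illegal
(5,6): flips 1 -> legal
W mobility = 5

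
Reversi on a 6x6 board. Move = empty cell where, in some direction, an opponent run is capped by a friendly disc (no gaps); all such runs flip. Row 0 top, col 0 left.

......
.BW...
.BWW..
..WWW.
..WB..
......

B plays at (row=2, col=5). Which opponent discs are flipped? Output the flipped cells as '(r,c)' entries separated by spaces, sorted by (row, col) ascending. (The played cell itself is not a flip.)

Answer: (3,4)

Derivation:
Dir NW: first cell '.' (not opp) -> no flip
Dir N: first cell '.' (not opp) -> no flip
Dir NE: edge -> no flip
Dir W: first cell '.' (not opp) -> no flip
Dir E: edge -> no flip
Dir SW: opp run (3,4) capped by B -> flip
Dir S: first cell '.' (not opp) -> no flip
Dir SE: edge -> no flip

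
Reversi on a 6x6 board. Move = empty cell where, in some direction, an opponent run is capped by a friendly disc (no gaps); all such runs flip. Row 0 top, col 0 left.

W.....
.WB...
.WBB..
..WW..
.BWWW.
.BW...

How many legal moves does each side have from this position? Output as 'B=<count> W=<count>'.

Answer: B=7 W=8

Derivation:
-- B to move --
(0,1): no bracket -> illegal
(0,2): no bracket -> illegal
(1,0): flips 1 -> legal
(2,0): flips 1 -> legal
(2,4): flips 2 -> legal
(3,0): flips 1 -> legal
(3,1): no bracket -> illegal
(3,4): no bracket -> illegal
(3,5): no bracket -> illegal
(4,5): flips 3 -> legal
(5,3): flips 3 -> legal
(5,4): no bracket -> illegal
(5,5): flips 2 -> legal
B mobility = 7
-- W to move --
(0,1): no bracket -> illegal
(0,2): flips 2 -> legal
(0,3): flips 1 -> legal
(1,3): flips 2 -> legal
(1,4): flips 1 -> legal
(2,4): flips 2 -> legal
(3,0): flips 1 -> legal
(3,1): no bracket -> illegal
(3,4): no bracket -> illegal
(4,0): flips 1 -> legal
(5,0): flips 2 -> legal
W mobility = 8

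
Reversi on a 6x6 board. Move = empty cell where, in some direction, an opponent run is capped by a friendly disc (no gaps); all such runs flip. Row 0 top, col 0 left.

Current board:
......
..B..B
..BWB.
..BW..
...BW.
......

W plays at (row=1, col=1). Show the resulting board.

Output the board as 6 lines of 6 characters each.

Answer: ......
.WB..B
..WWB.
..BW..
...BW.
......

Derivation:
Place W at (1,1); scan 8 dirs for brackets.
Dir NW: first cell '.' (not opp) -> no flip
Dir N: first cell '.' (not opp) -> no flip
Dir NE: first cell '.' (not opp) -> no flip
Dir W: first cell '.' (not opp) -> no flip
Dir E: opp run (1,2), next='.' -> no flip
Dir SW: first cell '.' (not opp) -> no flip
Dir S: first cell '.' (not opp) -> no flip
Dir SE: opp run (2,2) capped by W -> flip
All flips: (2,2)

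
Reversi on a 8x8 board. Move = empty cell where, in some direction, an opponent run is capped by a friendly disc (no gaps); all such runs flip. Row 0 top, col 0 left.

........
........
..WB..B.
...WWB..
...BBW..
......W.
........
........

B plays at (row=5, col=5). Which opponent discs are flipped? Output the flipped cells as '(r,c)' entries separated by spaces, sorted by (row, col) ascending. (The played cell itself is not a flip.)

Answer: (4,5)

Derivation:
Dir NW: first cell 'B' (not opp) -> no flip
Dir N: opp run (4,5) capped by B -> flip
Dir NE: first cell '.' (not opp) -> no flip
Dir W: first cell '.' (not opp) -> no flip
Dir E: opp run (5,6), next='.' -> no flip
Dir SW: first cell '.' (not opp) -> no flip
Dir S: first cell '.' (not opp) -> no flip
Dir SE: first cell '.' (not opp) -> no flip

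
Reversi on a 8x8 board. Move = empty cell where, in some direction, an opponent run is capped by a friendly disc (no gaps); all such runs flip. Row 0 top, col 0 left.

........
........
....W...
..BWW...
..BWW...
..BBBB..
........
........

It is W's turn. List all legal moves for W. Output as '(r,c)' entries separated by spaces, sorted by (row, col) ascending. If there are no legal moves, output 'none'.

Answer: (2,1) (3,1) (4,1) (5,1) (6,1) (6,2) (6,3) (6,4) (6,5) (6,6)

Derivation:
(2,1): flips 1 -> legal
(2,2): no bracket -> illegal
(2,3): no bracket -> illegal
(3,1): flips 1 -> legal
(4,1): flips 1 -> legal
(4,5): no bracket -> illegal
(4,6): no bracket -> illegal
(5,1): flips 1 -> legal
(5,6): no bracket -> illegal
(6,1): flips 1 -> legal
(6,2): flips 1 -> legal
(6,3): flips 1 -> legal
(6,4): flips 1 -> legal
(6,5): flips 1 -> legal
(6,6): flips 1 -> legal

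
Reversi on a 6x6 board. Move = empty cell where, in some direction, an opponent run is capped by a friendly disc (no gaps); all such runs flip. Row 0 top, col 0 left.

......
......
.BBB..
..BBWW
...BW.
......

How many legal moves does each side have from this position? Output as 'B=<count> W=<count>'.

-- B to move --
(2,4): no bracket -> illegal
(2,5): flips 1 -> legal
(4,5): flips 2 -> legal
(5,3): no bracket -> illegal
(5,4): no bracket -> illegal
(5,5): flips 1 -> legal
B mobility = 3
-- W to move --
(1,0): no bracket -> illegal
(1,1): flips 2 -> legal
(1,2): flips 1 -> legal
(1,3): no bracket -> illegal
(1,4): no bracket -> illegal
(2,0): no bracket -> illegal
(2,4): no bracket -> illegal
(3,0): no bracket -> illegal
(3,1): flips 2 -> legal
(4,1): no bracket -> illegal
(4,2): flips 1 -> legal
(5,2): flips 1 -> legal
(5,3): no bracket -> illegal
(5,4): no bracket -> illegal
W mobility = 5

Answer: B=3 W=5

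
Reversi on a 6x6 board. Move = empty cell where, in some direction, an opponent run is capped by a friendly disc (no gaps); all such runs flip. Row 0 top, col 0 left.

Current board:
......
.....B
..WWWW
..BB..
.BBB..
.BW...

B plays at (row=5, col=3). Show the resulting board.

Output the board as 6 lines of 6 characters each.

Place B at (5,3); scan 8 dirs for brackets.
Dir NW: first cell 'B' (not opp) -> no flip
Dir N: first cell 'B' (not opp) -> no flip
Dir NE: first cell '.' (not opp) -> no flip
Dir W: opp run (5,2) capped by B -> flip
Dir E: first cell '.' (not opp) -> no flip
Dir SW: edge -> no flip
Dir S: edge -> no flip
Dir SE: edge -> no flip
All flips: (5,2)

Answer: ......
.....B
..WWWW
..BB..
.BBB..
.BBB..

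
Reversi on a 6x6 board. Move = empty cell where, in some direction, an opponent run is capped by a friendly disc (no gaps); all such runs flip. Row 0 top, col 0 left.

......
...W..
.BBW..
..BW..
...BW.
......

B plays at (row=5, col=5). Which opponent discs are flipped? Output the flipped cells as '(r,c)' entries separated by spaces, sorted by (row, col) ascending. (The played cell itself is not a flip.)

Answer: (3,3) (4,4)

Derivation:
Dir NW: opp run (4,4) (3,3) capped by B -> flip
Dir N: first cell '.' (not opp) -> no flip
Dir NE: edge -> no flip
Dir W: first cell '.' (not opp) -> no flip
Dir E: edge -> no flip
Dir SW: edge -> no flip
Dir S: edge -> no flip
Dir SE: edge -> no flip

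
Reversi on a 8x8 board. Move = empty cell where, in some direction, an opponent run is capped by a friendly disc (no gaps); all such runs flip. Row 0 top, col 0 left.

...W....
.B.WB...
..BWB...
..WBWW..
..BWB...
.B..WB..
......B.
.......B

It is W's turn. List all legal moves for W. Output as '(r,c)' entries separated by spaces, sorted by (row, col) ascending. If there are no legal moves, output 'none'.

Answer: (0,4) (0,5) (1,2) (1,5) (2,1) (2,5) (3,1) (4,1) (4,5) (5,2) (5,3) (5,6)

Derivation:
(0,0): no bracket -> illegal
(0,1): no bracket -> illegal
(0,2): no bracket -> illegal
(0,4): flips 2 -> legal
(0,5): flips 1 -> legal
(1,0): no bracket -> illegal
(1,2): flips 1 -> legal
(1,5): flips 1 -> legal
(2,0): no bracket -> illegal
(2,1): flips 1 -> legal
(2,5): flips 2 -> legal
(3,1): flips 1 -> legal
(4,0): no bracket -> illegal
(4,1): flips 1 -> legal
(4,5): flips 1 -> legal
(4,6): no bracket -> illegal
(5,0): no bracket -> illegal
(5,2): flips 1 -> legal
(5,3): flips 1 -> legal
(5,6): flips 1 -> legal
(5,7): no bracket -> illegal
(6,0): no bracket -> illegal
(6,1): no bracket -> illegal
(6,2): no bracket -> illegal
(6,4): no bracket -> illegal
(6,5): no bracket -> illegal
(6,7): no bracket -> illegal
(7,5): no bracket -> illegal
(7,6): no bracket -> illegal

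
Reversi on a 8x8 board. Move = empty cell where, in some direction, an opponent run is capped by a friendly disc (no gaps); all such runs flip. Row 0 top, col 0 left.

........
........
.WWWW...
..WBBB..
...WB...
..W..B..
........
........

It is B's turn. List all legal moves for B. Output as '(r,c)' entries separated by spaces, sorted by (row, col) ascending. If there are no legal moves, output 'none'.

(1,0): no bracket -> illegal
(1,1): flips 1 -> legal
(1,2): flips 1 -> legal
(1,3): flips 2 -> legal
(1,4): flips 1 -> legal
(1,5): flips 1 -> legal
(2,0): no bracket -> illegal
(2,5): no bracket -> illegal
(3,0): no bracket -> illegal
(3,1): flips 1 -> legal
(4,1): no bracket -> illegal
(4,2): flips 1 -> legal
(5,1): no bracket -> illegal
(5,3): flips 1 -> legal
(5,4): no bracket -> illegal
(6,1): flips 2 -> legal
(6,2): no bracket -> illegal
(6,3): no bracket -> illegal

Answer: (1,1) (1,2) (1,3) (1,4) (1,5) (3,1) (4,2) (5,3) (6,1)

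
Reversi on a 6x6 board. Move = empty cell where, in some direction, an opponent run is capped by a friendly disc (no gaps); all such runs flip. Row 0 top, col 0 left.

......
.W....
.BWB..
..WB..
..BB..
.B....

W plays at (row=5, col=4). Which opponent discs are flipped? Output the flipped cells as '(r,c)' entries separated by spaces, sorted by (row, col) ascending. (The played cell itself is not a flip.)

Answer: (4,3)

Derivation:
Dir NW: opp run (4,3) capped by W -> flip
Dir N: first cell '.' (not opp) -> no flip
Dir NE: first cell '.' (not opp) -> no flip
Dir W: first cell '.' (not opp) -> no flip
Dir E: first cell '.' (not opp) -> no flip
Dir SW: edge -> no flip
Dir S: edge -> no flip
Dir SE: edge -> no flip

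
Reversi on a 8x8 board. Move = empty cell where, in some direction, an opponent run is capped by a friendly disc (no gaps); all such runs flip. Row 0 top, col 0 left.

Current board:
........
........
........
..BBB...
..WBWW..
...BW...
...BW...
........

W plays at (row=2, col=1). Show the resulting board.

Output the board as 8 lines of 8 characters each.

Place W at (2,1); scan 8 dirs for brackets.
Dir NW: first cell '.' (not opp) -> no flip
Dir N: first cell '.' (not opp) -> no flip
Dir NE: first cell '.' (not opp) -> no flip
Dir W: first cell '.' (not opp) -> no flip
Dir E: first cell '.' (not opp) -> no flip
Dir SW: first cell '.' (not opp) -> no flip
Dir S: first cell '.' (not opp) -> no flip
Dir SE: opp run (3,2) (4,3) capped by W -> flip
All flips: (3,2) (4,3)

Answer: ........
........
.W......
..WBB...
..WWWW..
...BW...
...BW...
........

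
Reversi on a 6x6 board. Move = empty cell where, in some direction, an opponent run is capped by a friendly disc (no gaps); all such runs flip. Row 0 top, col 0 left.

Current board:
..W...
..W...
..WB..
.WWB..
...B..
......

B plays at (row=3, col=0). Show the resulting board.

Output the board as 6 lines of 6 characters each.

Answer: ..W...
..W...
..WB..
BBBB..
...B..
......

Derivation:
Place B at (3,0); scan 8 dirs for brackets.
Dir NW: edge -> no flip
Dir N: first cell '.' (not opp) -> no flip
Dir NE: first cell '.' (not opp) -> no flip
Dir W: edge -> no flip
Dir E: opp run (3,1) (3,2) capped by B -> flip
Dir SW: edge -> no flip
Dir S: first cell '.' (not opp) -> no flip
Dir SE: first cell '.' (not opp) -> no flip
All flips: (3,1) (3,2)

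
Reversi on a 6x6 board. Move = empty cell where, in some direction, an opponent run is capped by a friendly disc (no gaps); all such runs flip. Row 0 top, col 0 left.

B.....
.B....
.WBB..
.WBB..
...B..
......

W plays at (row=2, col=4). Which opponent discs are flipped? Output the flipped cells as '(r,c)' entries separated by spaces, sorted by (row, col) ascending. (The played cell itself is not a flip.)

Answer: (2,2) (2,3)

Derivation:
Dir NW: first cell '.' (not opp) -> no flip
Dir N: first cell '.' (not opp) -> no flip
Dir NE: first cell '.' (not opp) -> no flip
Dir W: opp run (2,3) (2,2) capped by W -> flip
Dir E: first cell '.' (not opp) -> no flip
Dir SW: opp run (3,3), next='.' -> no flip
Dir S: first cell '.' (not opp) -> no flip
Dir SE: first cell '.' (not opp) -> no flip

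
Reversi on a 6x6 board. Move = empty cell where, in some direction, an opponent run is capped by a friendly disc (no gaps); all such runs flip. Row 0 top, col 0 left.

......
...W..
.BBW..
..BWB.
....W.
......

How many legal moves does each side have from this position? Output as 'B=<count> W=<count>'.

Answer: B=6 W=7

Derivation:
-- B to move --
(0,2): no bracket -> illegal
(0,3): no bracket -> illegal
(0,4): flips 1 -> legal
(1,2): flips 1 -> legal
(1,4): flips 1 -> legal
(2,4): flips 1 -> legal
(3,5): no bracket -> illegal
(4,2): no bracket -> illegal
(4,3): no bracket -> illegal
(4,5): no bracket -> illegal
(5,3): no bracket -> illegal
(5,4): flips 1 -> legal
(5,5): flips 2 -> legal
B mobility = 6
-- W to move --
(1,0): no bracket -> illegal
(1,1): flips 1 -> legal
(1,2): no bracket -> illegal
(2,0): flips 2 -> legal
(2,4): flips 1 -> legal
(2,5): no bracket -> illegal
(3,0): no bracket -> illegal
(3,1): flips 2 -> legal
(3,5): flips 1 -> legal
(4,1): flips 1 -> legal
(4,2): no bracket -> illegal
(4,3): no bracket -> illegal
(4,5): flips 1 -> legal
W mobility = 7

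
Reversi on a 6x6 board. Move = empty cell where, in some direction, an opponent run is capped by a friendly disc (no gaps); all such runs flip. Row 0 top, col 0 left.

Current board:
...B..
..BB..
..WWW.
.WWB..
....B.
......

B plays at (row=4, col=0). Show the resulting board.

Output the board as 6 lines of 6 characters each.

Answer: ...B..
..BB..
..BWW.
.BWB..
B...B.
......

Derivation:
Place B at (4,0); scan 8 dirs for brackets.
Dir NW: edge -> no flip
Dir N: first cell '.' (not opp) -> no flip
Dir NE: opp run (3,1) (2,2) capped by B -> flip
Dir W: edge -> no flip
Dir E: first cell '.' (not opp) -> no flip
Dir SW: edge -> no flip
Dir S: first cell '.' (not opp) -> no flip
Dir SE: first cell '.' (not opp) -> no flip
All flips: (2,2) (3,1)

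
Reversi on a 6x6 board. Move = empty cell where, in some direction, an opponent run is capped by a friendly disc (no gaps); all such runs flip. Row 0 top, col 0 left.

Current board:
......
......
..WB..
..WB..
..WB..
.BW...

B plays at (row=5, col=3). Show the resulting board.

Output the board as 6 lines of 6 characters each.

Place B at (5,3); scan 8 dirs for brackets.
Dir NW: opp run (4,2), next='.' -> no flip
Dir N: first cell 'B' (not opp) -> no flip
Dir NE: first cell '.' (not opp) -> no flip
Dir W: opp run (5,2) capped by B -> flip
Dir E: first cell '.' (not opp) -> no flip
Dir SW: edge -> no flip
Dir S: edge -> no flip
Dir SE: edge -> no flip
All flips: (5,2)

Answer: ......
......
..WB..
..WB..
..WB..
.BBB..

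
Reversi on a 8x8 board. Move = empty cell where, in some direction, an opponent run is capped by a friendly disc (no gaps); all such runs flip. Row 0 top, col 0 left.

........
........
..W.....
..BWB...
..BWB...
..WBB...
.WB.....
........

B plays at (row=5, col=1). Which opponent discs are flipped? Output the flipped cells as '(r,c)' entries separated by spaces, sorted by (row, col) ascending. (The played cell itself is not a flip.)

Dir NW: first cell '.' (not opp) -> no flip
Dir N: first cell '.' (not opp) -> no flip
Dir NE: first cell 'B' (not opp) -> no flip
Dir W: first cell '.' (not opp) -> no flip
Dir E: opp run (5,2) capped by B -> flip
Dir SW: first cell '.' (not opp) -> no flip
Dir S: opp run (6,1), next='.' -> no flip
Dir SE: first cell 'B' (not opp) -> no flip

Answer: (5,2)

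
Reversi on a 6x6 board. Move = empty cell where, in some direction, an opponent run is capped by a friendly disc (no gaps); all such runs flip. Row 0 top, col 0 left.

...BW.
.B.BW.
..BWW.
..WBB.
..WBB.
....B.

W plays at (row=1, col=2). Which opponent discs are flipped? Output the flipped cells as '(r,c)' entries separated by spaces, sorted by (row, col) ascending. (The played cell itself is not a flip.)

Dir NW: first cell '.' (not opp) -> no flip
Dir N: first cell '.' (not opp) -> no flip
Dir NE: opp run (0,3), next=edge -> no flip
Dir W: opp run (1,1), next='.' -> no flip
Dir E: opp run (1,3) capped by W -> flip
Dir SW: first cell '.' (not opp) -> no flip
Dir S: opp run (2,2) capped by W -> flip
Dir SE: first cell 'W' (not opp) -> no flip

Answer: (1,3) (2,2)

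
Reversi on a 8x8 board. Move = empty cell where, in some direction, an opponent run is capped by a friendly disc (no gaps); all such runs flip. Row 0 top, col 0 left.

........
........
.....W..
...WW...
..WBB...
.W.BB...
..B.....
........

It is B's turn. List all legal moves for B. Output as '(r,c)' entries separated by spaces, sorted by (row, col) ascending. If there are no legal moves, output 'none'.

Answer: (1,6) (2,2) (2,3) (2,4) (3,1) (4,0) (4,1)

Derivation:
(1,4): no bracket -> illegal
(1,5): no bracket -> illegal
(1,6): flips 2 -> legal
(2,2): flips 1 -> legal
(2,3): flips 1 -> legal
(2,4): flips 1 -> legal
(2,6): no bracket -> illegal
(3,1): flips 1 -> legal
(3,2): no bracket -> illegal
(3,5): no bracket -> illegal
(3,6): no bracket -> illegal
(4,0): flips 1 -> legal
(4,1): flips 1 -> legal
(4,5): no bracket -> illegal
(5,0): no bracket -> illegal
(5,2): no bracket -> illegal
(6,0): no bracket -> illegal
(6,1): no bracket -> illegal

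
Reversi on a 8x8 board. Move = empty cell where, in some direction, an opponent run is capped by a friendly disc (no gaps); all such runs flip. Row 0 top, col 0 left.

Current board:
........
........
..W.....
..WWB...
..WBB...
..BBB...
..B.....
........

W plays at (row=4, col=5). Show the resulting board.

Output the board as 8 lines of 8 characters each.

Answer: ........
........
..W.....
..WWB...
..WWWW..
..BBB...
..B.....
........

Derivation:
Place W at (4,5); scan 8 dirs for brackets.
Dir NW: opp run (3,4), next='.' -> no flip
Dir N: first cell '.' (not opp) -> no flip
Dir NE: first cell '.' (not opp) -> no flip
Dir W: opp run (4,4) (4,3) capped by W -> flip
Dir E: first cell '.' (not opp) -> no flip
Dir SW: opp run (5,4), next='.' -> no flip
Dir S: first cell '.' (not opp) -> no flip
Dir SE: first cell '.' (not opp) -> no flip
All flips: (4,3) (4,4)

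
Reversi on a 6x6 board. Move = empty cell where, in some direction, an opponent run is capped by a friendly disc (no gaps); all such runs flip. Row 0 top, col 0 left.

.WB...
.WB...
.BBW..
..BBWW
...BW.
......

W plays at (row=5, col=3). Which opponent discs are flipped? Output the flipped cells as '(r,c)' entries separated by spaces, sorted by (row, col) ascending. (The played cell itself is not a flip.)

Answer: (3,3) (4,3)

Derivation:
Dir NW: first cell '.' (not opp) -> no flip
Dir N: opp run (4,3) (3,3) capped by W -> flip
Dir NE: first cell 'W' (not opp) -> no flip
Dir W: first cell '.' (not opp) -> no flip
Dir E: first cell '.' (not opp) -> no flip
Dir SW: edge -> no flip
Dir S: edge -> no flip
Dir SE: edge -> no flip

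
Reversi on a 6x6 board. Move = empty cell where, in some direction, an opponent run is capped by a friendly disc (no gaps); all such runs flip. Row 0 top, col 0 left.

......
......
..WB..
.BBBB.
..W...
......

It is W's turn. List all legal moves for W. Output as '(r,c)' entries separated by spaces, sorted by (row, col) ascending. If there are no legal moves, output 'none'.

(1,2): no bracket -> illegal
(1,3): no bracket -> illegal
(1,4): no bracket -> illegal
(2,0): flips 1 -> legal
(2,1): no bracket -> illegal
(2,4): flips 2 -> legal
(2,5): no bracket -> illegal
(3,0): no bracket -> illegal
(3,5): no bracket -> illegal
(4,0): flips 1 -> legal
(4,1): no bracket -> illegal
(4,3): no bracket -> illegal
(4,4): flips 1 -> legal
(4,5): no bracket -> illegal

Answer: (2,0) (2,4) (4,0) (4,4)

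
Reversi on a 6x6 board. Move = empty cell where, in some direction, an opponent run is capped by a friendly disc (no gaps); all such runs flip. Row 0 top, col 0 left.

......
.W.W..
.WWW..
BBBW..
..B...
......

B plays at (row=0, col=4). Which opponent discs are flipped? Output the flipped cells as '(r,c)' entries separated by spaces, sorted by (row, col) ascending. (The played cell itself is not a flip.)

Answer: (1,3) (2,2)

Derivation:
Dir NW: edge -> no flip
Dir N: edge -> no flip
Dir NE: edge -> no flip
Dir W: first cell '.' (not opp) -> no flip
Dir E: first cell '.' (not opp) -> no flip
Dir SW: opp run (1,3) (2,2) capped by B -> flip
Dir S: first cell '.' (not opp) -> no flip
Dir SE: first cell '.' (not opp) -> no flip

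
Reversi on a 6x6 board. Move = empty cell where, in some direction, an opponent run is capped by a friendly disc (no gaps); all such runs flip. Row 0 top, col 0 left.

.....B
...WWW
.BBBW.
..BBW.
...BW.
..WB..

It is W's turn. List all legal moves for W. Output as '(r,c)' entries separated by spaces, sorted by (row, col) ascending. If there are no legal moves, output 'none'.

(0,4): no bracket -> illegal
(1,0): no bracket -> illegal
(1,1): flips 2 -> legal
(1,2): flips 1 -> legal
(2,0): flips 3 -> legal
(3,0): no bracket -> illegal
(3,1): flips 3 -> legal
(4,1): flips 2 -> legal
(4,2): flips 2 -> legal
(5,4): flips 1 -> legal

Answer: (1,1) (1,2) (2,0) (3,1) (4,1) (4,2) (5,4)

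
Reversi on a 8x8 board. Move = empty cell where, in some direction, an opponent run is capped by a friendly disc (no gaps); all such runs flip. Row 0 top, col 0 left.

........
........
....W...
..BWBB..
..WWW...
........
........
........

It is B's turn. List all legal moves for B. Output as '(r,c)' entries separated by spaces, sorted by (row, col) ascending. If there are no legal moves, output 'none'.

Answer: (1,3) (1,4) (5,2) (5,3) (5,4)

Derivation:
(1,3): flips 1 -> legal
(1,4): flips 1 -> legal
(1,5): no bracket -> illegal
(2,2): no bracket -> illegal
(2,3): no bracket -> illegal
(2,5): no bracket -> illegal
(3,1): no bracket -> illegal
(4,1): no bracket -> illegal
(4,5): no bracket -> illegal
(5,1): no bracket -> illegal
(5,2): flips 2 -> legal
(5,3): flips 1 -> legal
(5,4): flips 2 -> legal
(5,5): no bracket -> illegal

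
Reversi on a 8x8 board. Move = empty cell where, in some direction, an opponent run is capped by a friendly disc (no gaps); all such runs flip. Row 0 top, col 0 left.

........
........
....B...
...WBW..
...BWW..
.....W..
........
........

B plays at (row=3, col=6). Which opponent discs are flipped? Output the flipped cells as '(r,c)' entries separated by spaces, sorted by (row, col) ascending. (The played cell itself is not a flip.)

Dir NW: first cell '.' (not opp) -> no flip
Dir N: first cell '.' (not opp) -> no flip
Dir NE: first cell '.' (not opp) -> no flip
Dir W: opp run (3,5) capped by B -> flip
Dir E: first cell '.' (not opp) -> no flip
Dir SW: opp run (4,5), next='.' -> no flip
Dir S: first cell '.' (not opp) -> no flip
Dir SE: first cell '.' (not opp) -> no flip

Answer: (3,5)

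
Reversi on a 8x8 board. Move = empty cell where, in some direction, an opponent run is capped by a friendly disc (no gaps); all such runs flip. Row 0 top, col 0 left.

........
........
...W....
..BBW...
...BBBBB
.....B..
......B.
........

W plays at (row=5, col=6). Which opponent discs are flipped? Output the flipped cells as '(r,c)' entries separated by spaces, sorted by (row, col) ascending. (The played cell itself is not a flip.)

Dir NW: opp run (4,5) capped by W -> flip
Dir N: opp run (4,6), next='.' -> no flip
Dir NE: opp run (4,7), next=edge -> no flip
Dir W: opp run (5,5), next='.' -> no flip
Dir E: first cell '.' (not opp) -> no flip
Dir SW: first cell '.' (not opp) -> no flip
Dir S: opp run (6,6), next='.' -> no flip
Dir SE: first cell '.' (not opp) -> no flip

Answer: (4,5)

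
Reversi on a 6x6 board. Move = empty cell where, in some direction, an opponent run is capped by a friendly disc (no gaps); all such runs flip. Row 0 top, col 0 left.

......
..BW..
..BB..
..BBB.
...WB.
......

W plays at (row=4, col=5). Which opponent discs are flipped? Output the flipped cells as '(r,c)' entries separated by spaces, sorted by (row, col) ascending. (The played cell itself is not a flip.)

Answer: (4,4)

Derivation:
Dir NW: opp run (3,4) (2,3) (1,2), next='.' -> no flip
Dir N: first cell '.' (not opp) -> no flip
Dir NE: edge -> no flip
Dir W: opp run (4,4) capped by W -> flip
Dir E: edge -> no flip
Dir SW: first cell '.' (not opp) -> no flip
Dir S: first cell '.' (not opp) -> no flip
Dir SE: edge -> no flip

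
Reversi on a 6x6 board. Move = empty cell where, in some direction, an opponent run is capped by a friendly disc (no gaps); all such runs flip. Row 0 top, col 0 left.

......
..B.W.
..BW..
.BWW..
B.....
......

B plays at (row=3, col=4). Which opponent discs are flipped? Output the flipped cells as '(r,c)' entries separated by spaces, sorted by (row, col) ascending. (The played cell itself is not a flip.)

Dir NW: opp run (2,3) capped by B -> flip
Dir N: first cell '.' (not opp) -> no flip
Dir NE: first cell '.' (not opp) -> no flip
Dir W: opp run (3,3) (3,2) capped by B -> flip
Dir E: first cell '.' (not opp) -> no flip
Dir SW: first cell '.' (not opp) -> no flip
Dir S: first cell '.' (not opp) -> no flip
Dir SE: first cell '.' (not opp) -> no flip

Answer: (2,3) (3,2) (3,3)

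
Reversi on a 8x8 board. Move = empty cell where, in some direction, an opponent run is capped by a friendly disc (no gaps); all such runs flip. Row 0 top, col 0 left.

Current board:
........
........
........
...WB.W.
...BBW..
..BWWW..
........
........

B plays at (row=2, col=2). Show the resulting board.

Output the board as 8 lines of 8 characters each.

Place B at (2,2); scan 8 dirs for brackets.
Dir NW: first cell '.' (not opp) -> no flip
Dir N: first cell '.' (not opp) -> no flip
Dir NE: first cell '.' (not opp) -> no flip
Dir W: first cell '.' (not opp) -> no flip
Dir E: first cell '.' (not opp) -> no flip
Dir SW: first cell '.' (not opp) -> no flip
Dir S: first cell '.' (not opp) -> no flip
Dir SE: opp run (3,3) capped by B -> flip
All flips: (3,3)

Answer: ........
........
..B.....
...BB.W.
...BBW..
..BWWW..
........
........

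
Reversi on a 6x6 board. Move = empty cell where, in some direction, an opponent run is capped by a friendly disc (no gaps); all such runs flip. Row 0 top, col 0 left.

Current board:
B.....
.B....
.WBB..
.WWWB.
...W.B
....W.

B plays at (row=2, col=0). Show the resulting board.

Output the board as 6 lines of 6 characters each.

Answer: B.....
.B....
BBBB..
.WWWB.
...W.B
....W.

Derivation:
Place B at (2,0); scan 8 dirs for brackets.
Dir NW: edge -> no flip
Dir N: first cell '.' (not opp) -> no flip
Dir NE: first cell 'B' (not opp) -> no flip
Dir W: edge -> no flip
Dir E: opp run (2,1) capped by B -> flip
Dir SW: edge -> no flip
Dir S: first cell '.' (not opp) -> no flip
Dir SE: opp run (3,1), next='.' -> no flip
All flips: (2,1)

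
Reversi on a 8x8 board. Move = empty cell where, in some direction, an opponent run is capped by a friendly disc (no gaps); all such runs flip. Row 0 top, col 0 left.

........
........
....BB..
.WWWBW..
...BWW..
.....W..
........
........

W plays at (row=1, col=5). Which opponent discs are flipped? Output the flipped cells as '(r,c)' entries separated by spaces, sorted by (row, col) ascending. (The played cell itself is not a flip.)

Dir NW: first cell '.' (not opp) -> no flip
Dir N: first cell '.' (not opp) -> no flip
Dir NE: first cell '.' (not opp) -> no flip
Dir W: first cell '.' (not opp) -> no flip
Dir E: first cell '.' (not opp) -> no flip
Dir SW: opp run (2,4) capped by W -> flip
Dir S: opp run (2,5) capped by W -> flip
Dir SE: first cell '.' (not opp) -> no flip

Answer: (2,4) (2,5)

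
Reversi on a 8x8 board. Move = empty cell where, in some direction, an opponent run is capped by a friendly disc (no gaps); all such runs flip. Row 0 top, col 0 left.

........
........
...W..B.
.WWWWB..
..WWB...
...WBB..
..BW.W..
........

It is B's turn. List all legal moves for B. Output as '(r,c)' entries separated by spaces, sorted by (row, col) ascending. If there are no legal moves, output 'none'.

(1,2): no bracket -> illegal
(1,3): no bracket -> illegal
(1,4): no bracket -> illegal
(2,0): no bracket -> illegal
(2,1): flips 2 -> legal
(2,2): flips 1 -> legal
(2,4): flips 1 -> legal
(2,5): no bracket -> illegal
(3,0): flips 4 -> legal
(4,0): no bracket -> illegal
(4,1): flips 2 -> legal
(4,5): no bracket -> illegal
(5,1): no bracket -> illegal
(5,2): flips 1 -> legal
(5,6): no bracket -> illegal
(6,4): flips 1 -> legal
(6,6): no bracket -> illegal
(7,2): flips 1 -> legal
(7,3): no bracket -> illegal
(7,4): no bracket -> illegal
(7,5): flips 1 -> legal
(7,6): flips 1 -> legal

Answer: (2,1) (2,2) (2,4) (3,0) (4,1) (5,2) (6,4) (7,2) (7,5) (7,6)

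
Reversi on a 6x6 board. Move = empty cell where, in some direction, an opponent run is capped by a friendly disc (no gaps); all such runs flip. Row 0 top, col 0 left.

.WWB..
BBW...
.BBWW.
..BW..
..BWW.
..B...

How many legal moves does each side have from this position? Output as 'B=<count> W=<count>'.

-- B to move --
(0,0): flips 2 -> legal
(1,3): flips 1 -> legal
(1,4): flips 1 -> legal
(1,5): flips 2 -> legal
(2,5): flips 2 -> legal
(3,4): flips 2 -> legal
(3,5): no bracket -> illegal
(4,5): flips 2 -> legal
(5,3): no bracket -> illegal
(5,4): flips 1 -> legal
(5,5): flips 2 -> legal
B mobility = 9
-- W to move --
(0,0): flips 2 -> legal
(0,4): flips 1 -> legal
(1,3): no bracket -> illegal
(1,4): no bracket -> illegal
(2,0): flips 3 -> legal
(3,0): flips 1 -> legal
(3,1): flips 3 -> legal
(4,1): flips 2 -> legal
(5,1): flips 1 -> legal
(5,3): no bracket -> illegal
W mobility = 7

Answer: B=9 W=7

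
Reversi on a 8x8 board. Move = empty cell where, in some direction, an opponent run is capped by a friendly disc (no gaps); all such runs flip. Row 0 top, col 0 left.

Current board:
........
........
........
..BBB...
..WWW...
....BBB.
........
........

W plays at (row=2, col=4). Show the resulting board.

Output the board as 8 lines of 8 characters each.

Place W at (2,4); scan 8 dirs for brackets.
Dir NW: first cell '.' (not opp) -> no flip
Dir N: first cell '.' (not opp) -> no flip
Dir NE: first cell '.' (not opp) -> no flip
Dir W: first cell '.' (not opp) -> no flip
Dir E: first cell '.' (not opp) -> no flip
Dir SW: opp run (3,3) capped by W -> flip
Dir S: opp run (3,4) capped by W -> flip
Dir SE: first cell '.' (not opp) -> no flip
All flips: (3,3) (3,4)

Answer: ........
........
....W...
..BWW...
..WWW...
....BBB.
........
........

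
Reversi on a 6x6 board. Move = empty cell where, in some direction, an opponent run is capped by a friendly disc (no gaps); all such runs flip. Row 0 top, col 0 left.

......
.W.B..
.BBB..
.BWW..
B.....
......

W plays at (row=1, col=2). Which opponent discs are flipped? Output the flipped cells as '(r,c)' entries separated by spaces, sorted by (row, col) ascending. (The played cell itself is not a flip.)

Answer: (2,2)

Derivation:
Dir NW: first cell '.' (not opp) -> no flip
Dir N: first cell '.' (not opp) -> no flip
Dir NE: first cell '.' (not opp) -> no flip
Dir W: first cell 'W' (not opp) -> no flip
Dir E: opp run (1,3), next='.' -> no flip
Dir SW: opp run (2,1), next='.' -> no flip
Dir S: opp run (2,2) capped by W -> flip
Dir SE: opp run (2,3), next='.' -> no flip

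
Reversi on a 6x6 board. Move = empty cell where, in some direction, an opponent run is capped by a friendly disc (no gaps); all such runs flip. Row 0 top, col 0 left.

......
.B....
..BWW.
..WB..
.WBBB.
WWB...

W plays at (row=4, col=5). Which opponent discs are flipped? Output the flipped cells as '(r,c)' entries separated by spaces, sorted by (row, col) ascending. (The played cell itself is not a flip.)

Dir NW: first cell '.' (not opp) -> no flip
Dir N: first cell '.' (not opp) -> no flip
Dir NE: edge -> no flip
Dir W: opp run (4,4) (4,3) (4,2) capped by W -> flip
Dir E: edge -> no flip
Dir SW: first cell '.' (not opp) -> no flip
Dir S: first cell '.' (not opp) -> no flip
Dir SE: edge -> no flip

Answer: (4,2) (4,3) (4,4)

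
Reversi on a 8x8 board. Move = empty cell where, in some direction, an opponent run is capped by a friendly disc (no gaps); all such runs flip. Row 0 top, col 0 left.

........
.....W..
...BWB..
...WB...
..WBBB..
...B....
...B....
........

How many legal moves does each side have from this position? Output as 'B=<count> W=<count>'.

-- B to move --
(0,4): no bracket -> illegal
(0,5): flips 1 -> legal
(0,6): no bracket -> illegal
(1,3): no bracket -> illegal
(1,4): flips 1 -> legal
(1,6): no bracket -> illegal
(2,2): flips 1 -> legal
(2,6): no bracket -> illegal
(3,1): flips 1 -> legal
(3,2): flips 1 -> legal
(3,5): no bracket -> illegal
(4,1): flips 1 -> legal
(5,1): no bracket -> illegal
(5,2): no bracket -> illegal
B mobility = 6
-- W to move --
(1,2): no bracket -> illegal
(1,3): flips 1 -> legal
(1,4): no bracket -> illegal
(1,6): no bracket -> illegal
(2,2): flips 1 -> legal
(2,6): flips 1 -> legal
(3,2): no bracket -> illegal
(3,5): flips 2 -> legal
(3,6): no bracket -> illegal
(4,6): flips 3 -> legal
(5,2): no bracket -> illegal
(5,4): flips 2 -> legal
(5,5): flips 1 -> legal
(5,6): no bracket -> illegal
(6,2): no bracket -> illegal
(6,4): flips 1 -> legal
(7,2): no bracket -> illegal
(7,3): flips 3 -> legal
(7,4): no bracket -> illegal
W mobility = 9

Answer: B=6 W=9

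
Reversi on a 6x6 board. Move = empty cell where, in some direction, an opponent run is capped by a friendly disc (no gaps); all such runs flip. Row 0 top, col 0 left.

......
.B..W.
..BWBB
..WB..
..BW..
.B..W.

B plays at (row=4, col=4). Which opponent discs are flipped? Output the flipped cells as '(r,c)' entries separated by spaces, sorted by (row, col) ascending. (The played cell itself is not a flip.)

Answer: (4,3)

Derivation:
Dir NW: first cell 'B' (not opp) -> no flip
Dir N: first cell '.' (not opp) -> no flip
Dir NE: first cell '.' (not opp) -> no flip
Dir W: opp run (4,3) capped by B -> flip
Dir E: first cell '.' (not opp) -> no flip
Dir SW: first cell '.' (not opp) -> no flip
Dir S: opp run (5,4), next=edge -> no flip
Dir SE: first cell '.' (not opp) -> no flip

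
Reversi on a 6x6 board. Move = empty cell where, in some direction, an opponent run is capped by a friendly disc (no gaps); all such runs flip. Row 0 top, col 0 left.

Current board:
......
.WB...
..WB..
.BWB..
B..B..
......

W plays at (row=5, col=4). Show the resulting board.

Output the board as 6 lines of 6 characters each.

Place W at (5,4); scan 8 dirs for brackets.
Dir NW: opp run (4,3) capped by W -> flip
Dir N: first cell '.' (not opp) -> no flip
Dir NE: first cell '.' (not opp) -> no flip
Dir W: first cell '.' (not opp) -> no flip
Dir E: first cell '.' (not opp) -> no flip
Dir SW: edge -> no flip
Dir S: edge -> no flip
Dir SE: edge -> no flip
All flips: (4,3)

Answer: ......
.WB...
..WB..
.BWB..
B..W..
....W.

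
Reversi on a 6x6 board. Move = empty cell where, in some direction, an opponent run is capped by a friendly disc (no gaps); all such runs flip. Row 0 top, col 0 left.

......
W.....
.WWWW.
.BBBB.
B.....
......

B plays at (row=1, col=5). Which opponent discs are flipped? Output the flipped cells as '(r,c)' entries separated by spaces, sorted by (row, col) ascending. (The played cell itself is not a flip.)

Answer: (2,4)

Derivation:
Dir NW: first cell '.' (not opp) -> no flip
Dir N: first cell '.' (not opp) -> no flip
Dir NE: edge -> no flip
Dir W: first cell '.' (not opp) -> no flip
Dir E: edge -> no flip
Dir SW: opp run (2,4) capped by B -> flip
Dir S: first cell '.' (not opp) -> no flip
Dir SE: edge -> no flip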